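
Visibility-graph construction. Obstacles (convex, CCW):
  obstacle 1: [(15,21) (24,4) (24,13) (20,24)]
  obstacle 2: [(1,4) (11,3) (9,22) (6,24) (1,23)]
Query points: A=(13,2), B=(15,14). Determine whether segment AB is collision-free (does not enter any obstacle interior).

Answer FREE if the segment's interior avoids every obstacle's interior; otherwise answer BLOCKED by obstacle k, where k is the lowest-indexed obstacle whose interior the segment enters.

FREE

Obstacle 1 [(15,21) (24,4) (24,13) (20,24)]:
  edge (15,21)–(24,4): clear
  edge (24,4)–(24,13): clear
  edge (24,13)–(20,24): clear
  edge (20,24)–(15,21): clear
  midpoint (14,8) outside
  → clear
Obstacle 2 [(1,4) (11,3) (9,22) (6,24) (1,23)]:
  edge (1,4)–(11,3): clear
  edge (11,3)–(9,22): clear
  edge (9,22)–(6,24): clear
  edge (6,24)–(1,23): clear
  edge (1,23)–(1,4): clear
  midpoint (14,8) outside
  → clear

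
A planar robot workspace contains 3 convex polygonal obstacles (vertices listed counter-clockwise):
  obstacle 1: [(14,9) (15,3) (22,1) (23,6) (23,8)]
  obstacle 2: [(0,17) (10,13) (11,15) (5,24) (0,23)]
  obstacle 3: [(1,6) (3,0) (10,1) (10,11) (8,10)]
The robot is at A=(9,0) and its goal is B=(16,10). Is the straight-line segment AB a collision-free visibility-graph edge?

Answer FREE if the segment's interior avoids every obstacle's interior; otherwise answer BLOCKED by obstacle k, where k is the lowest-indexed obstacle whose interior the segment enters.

Obstacle 1 [(14,9) (15,3) (22,1) (23,6) (23,8)]:
  edge (14,9)–(15,3): crosses AB
  edge (15,3)–(22,1): clear
  edge (22,1)–(23,6): clear
  edge (23,6)–(23,8): clear
  edge (23,8)–(14,9): crosses AB
  → BLOCKED
Obstacle 2 [(0,17) (10,13) (11,15) (5,24) (0,23)]:
  edge (0,17)–(10,13): clear
  edge (10,13)–(11,15): clear
  edge (11,15)–(5,24): clear
  edge (5,24)–(0,23): clear
  edge (0,23)–(0,17): clear
  midpoint (25/2,5) outside
  → clear
Obstacle 3 [(1,6) (3,0) (10,1) (10,11) (8,10)]:
  edge (1,6)–(3,0): clear
  edge (3,0)–(10,1): crosses AB
  edge (10,1)–(10,11): crosses AB
  edge (10,11)–(8,10): clear
  edge (8,10)–(1,6): clear
  → BLOCKED

BLOCKED by obstacle 1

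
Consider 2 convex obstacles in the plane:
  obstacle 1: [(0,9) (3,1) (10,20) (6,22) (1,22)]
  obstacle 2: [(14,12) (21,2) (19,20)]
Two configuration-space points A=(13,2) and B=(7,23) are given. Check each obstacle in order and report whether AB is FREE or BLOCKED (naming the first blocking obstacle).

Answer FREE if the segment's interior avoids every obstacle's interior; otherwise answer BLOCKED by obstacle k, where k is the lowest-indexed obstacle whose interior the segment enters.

BLOCKED by obstacle 1

Obstacle 1 [(0,9) (3,1) (10,20) (6,22) (1,22)]:
  edge (0,9)–(3,1): clear
  edge (3,1)–(10,20): crosses AB
  edge (10,20)–(6,22): crosses AB
  edge (6,22)–(1,22): clear
  edge (1,22)–(0,9): clear
  → BLOCKED
Obstacle 2 [(14,12) (21,2) (19,20)]:
  edge (14,12)–(21,2): clear
  edge (21,2)–(19,20): clear
  edge (19,20)–(14,12): clear
  midpoint (10,25/2) outside
  → clear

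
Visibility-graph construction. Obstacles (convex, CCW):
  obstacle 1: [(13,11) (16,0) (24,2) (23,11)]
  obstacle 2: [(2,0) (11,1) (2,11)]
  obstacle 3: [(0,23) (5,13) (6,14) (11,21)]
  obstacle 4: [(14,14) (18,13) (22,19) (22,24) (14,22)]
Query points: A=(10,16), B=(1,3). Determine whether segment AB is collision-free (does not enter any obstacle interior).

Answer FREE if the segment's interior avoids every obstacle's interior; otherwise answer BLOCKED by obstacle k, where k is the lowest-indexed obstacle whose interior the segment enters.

Obstacle 1 [(13,11) (16,0) (24,2) (23,11)]:
  edge (13,11)–(16,0): clear
  edge (16,0)–(24,2): clear
  edge (24,2)–(23,11): clear
  edge (23,11)–(13,11): clear
  midpoint (11/2,19/2) outside
  → clear
Obstacle 2 [(2,0) (11,1) (2,11)]:
  edge (2,0)–(11,1): clear
  edge (11,1)–(2,11): crosses AB
  edge (2,11)–(2,0): crosses AB
  → BLOCKED
Obstacle 3 [(0,23) (5,13) (6,14) (11,21)]:
  edge (0,23)–(5,13): clear
  edge (5,13)–(6,14): clear
  edge (6,14)–(11,21): clear
  edge (11,21)–(0,23): clear
  midpoint (11/2,19/2) outside
  → clear
Obstacle 4 [(14,14) (18,13) (22,19) (22,24) (14,22)]:
  edge (14,14)–(18,13): clear
  edge (18,13)–(22,19): clear
  edge (22,19)–(22,24): clear
  edge (22,24)–(14,22): clear
  edge (14,22)–(14,14): clear
  midpoint (11/2,19/2) outside
  → clear

BLOCKED by obstacle 2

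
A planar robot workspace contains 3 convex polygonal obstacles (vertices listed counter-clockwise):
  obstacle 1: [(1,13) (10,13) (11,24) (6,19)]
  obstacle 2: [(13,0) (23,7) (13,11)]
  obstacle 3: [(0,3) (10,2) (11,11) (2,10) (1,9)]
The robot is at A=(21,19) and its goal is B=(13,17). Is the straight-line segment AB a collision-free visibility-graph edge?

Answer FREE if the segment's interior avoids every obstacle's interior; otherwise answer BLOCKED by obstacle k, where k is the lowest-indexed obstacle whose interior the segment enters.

Obstacle 1 [(1,13) (10,13) (11,24) (6,19)]:
  edge (1,13)–(10,13): clear
  edge (10,13)–(11,24): clear
  edge (11,24)–(6,19): clear
  edge (6,19)–(1,13): clear
  midpoint (17,18) outside
  → clear
Obstacle 2 [(13,0) (23,7) (13,11)]:
  edge (13,0)–(23,7): clear
  edge (23,7)–(13,11): clear
  edge (13,11)–(13,0): clear
  midpoint (17,18) outside
  → clear
Obstacle 3 [(0,3) (10,2) (11,11) (2,10) (1,9)]:
  edge (0,3)–(10,2): clear
  edge (10,2)–(11,11): clear
  edge (11,11)–(2,10): clear
  edge (2,10)–(1,9): clear
  edge (1,9)–(0,3): clear
  midpoint (17,18) outside
  → clear

FREE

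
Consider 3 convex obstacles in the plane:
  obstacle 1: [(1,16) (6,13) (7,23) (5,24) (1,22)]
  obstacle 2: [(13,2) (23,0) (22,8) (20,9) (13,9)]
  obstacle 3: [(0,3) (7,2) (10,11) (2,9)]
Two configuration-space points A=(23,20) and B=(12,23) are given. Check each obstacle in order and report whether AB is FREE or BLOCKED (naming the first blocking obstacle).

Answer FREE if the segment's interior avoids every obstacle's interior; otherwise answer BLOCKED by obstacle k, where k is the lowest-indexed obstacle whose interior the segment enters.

FREE

Obstacle 1 [(1,16) (6,13) (7,23) (5,24) (1,22)]:
  edge (1,16)–(6,13): clear
  edge (6,13)–(7,23): clear
  edge (7,23)–(5,24): clear
  edge (5,24)–(1,22): clear
  edge (1,22)–(1,16): clear
  midpoint (35/2,43/2) outside
  → clear
Obstacle 2 [(13,2) (23,0) (22,8) (20,9) (13,9)]:
  edge (13,2)–(23,0): clear
  edge (23,0)–(22,8): clear
  edge (22,8)–(20,9): clear
  edge (20,9)–(13,9): clear
  edge (13,9)–(13,2): clear
  midpoint (35/2,43/2) outside
  → clear
Obstacle 3 [(0,3) (7,2) (10,11) (2,9)]:
  edge (0,3)–(7,2): clear
  edge (7,2)–(10,11): clear
  edge (10,11)–(2,9): clear
  edge (2,9)–(0,3): clear
  midpoint (35/2,43/2) outside
  → clear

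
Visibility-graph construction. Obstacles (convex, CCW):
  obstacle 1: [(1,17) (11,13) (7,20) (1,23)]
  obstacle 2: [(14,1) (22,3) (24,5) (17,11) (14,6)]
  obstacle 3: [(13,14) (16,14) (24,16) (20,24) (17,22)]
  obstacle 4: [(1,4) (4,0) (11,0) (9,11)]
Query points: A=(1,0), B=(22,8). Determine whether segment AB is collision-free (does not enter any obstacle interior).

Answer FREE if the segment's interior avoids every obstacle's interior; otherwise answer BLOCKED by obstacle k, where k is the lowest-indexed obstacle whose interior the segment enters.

BLOCKED by obstacle 2

Obstacle 1 [(1,17) (11,13) (7,20) (1,23)]:
  edge (1,17)–(11,13): clear
  edge (11,13)–(7,20): clear
  edge (7,20)–(1,23): clear
  edge (1,23)–(1,17): clear
  midpoint (23/2,4) outside
  → clear
Obstacle 2 [(14,1) (22,3) (24,5) (17,11) (14,6)]:
  edge (14,1)–(22,3): clear
  edge (22,3)–(24,5): clear
  edge (24,5)–(17,11): crosses AB
  edge (17,11)–(14,6): clear
  edge (14,6)–(14,1): crosses AB
  → BLOCKED
Obstacle 3 [(13,14) (16,14) (24,16) (20,24) (17,22)]:
  edge (13,14)–(16,14): clear
  edge (16,14)–(24,16): clear
  edge (24,16)–(20,24): clear
  edge (20,24)–(17,22): clear
  edge (17,22)–(13,14): clear
  midpoint (23/2,4) outside
  → clear
Obstacle 4 [(1,4) (4,0) (11,0) (9,11)]:
  edge (1,4)–(4,0): crosses AB
  edge (4,0)–(11,0): clear
  edge (11,0)–(9,11): crosses AB
  edge (9,11)–(1,4): clear
  → BLOCKED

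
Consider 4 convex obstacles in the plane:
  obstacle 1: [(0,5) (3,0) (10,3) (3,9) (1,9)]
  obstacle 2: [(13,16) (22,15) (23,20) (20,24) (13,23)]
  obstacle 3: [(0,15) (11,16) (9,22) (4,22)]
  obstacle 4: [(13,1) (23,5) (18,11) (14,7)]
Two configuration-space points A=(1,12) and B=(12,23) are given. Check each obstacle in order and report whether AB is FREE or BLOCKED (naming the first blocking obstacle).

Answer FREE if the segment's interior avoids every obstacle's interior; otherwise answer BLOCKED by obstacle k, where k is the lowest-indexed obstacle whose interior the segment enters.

Obstacle 1 [(0,5) (3,0) (10,3) (3,9) (1,9)]:
  edge (0,5)–(3,0): clear
  edge (3,0)–(10,3): clear
  edge (10,3)–(3,9): clear
  edge (3,9)–(1,9): clear
  edge (1,9)–(0,5): clear
  midpoint (13/2,35/2) outside
  → clear
Obstacle 2 [(13,16) (22,15) (23,20) (20,24) (13,23)]:
  edge (13,16)–(22,15): clear
  edge (22,15)–(23,20): clear
  edge (23,20)–(20,24): clear
  edge (20,24)–(13,23): clear
  edge (13,23)–(13,16): clear
  midpoint (13/2,35/2) outside
  → clear
Obstacle 3 [(0,15) (11,16) (9,22) (4,22)]:
  edge (0,15)–(11,16): crosses AB
  edge (11,16)–(9,22): crosses AB
  edge (9,22)–(4,22): clear
  edge (4,22)–(0,15): clear
  → BLOCKED
Obstacle 4 [(13,1) (23,5) (18,11) (14,7)]:
  edge (13,1)–(23,5): clear
  edge (23,5)–(18,11): clear
  edge (18,11)–(14,7): clear
  edge (14,7)–(13,1): clear
  midpoint (13/2,35/2) outside
  → clear

BLOCKED by obstacle 3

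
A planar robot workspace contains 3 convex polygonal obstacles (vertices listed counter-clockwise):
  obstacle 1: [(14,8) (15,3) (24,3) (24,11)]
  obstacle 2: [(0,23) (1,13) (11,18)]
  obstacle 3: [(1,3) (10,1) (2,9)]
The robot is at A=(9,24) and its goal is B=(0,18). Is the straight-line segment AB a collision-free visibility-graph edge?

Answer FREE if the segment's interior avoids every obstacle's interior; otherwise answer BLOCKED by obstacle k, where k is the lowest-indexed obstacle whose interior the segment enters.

BLOCKED by obstacle 2

Obstacle 1 [(14,8) (15,3) (24,3) (24,11)]:
  edge (14,8)–(15,3): clear
  edge (15,3)–(24,3): clear
  edge (24,3)–(24,11): clear
  edge (24,11)–(14,8): clear
  midpoint (9/2,21) outside
  → clear
Obstacle 2 [(0,23) (1,13) (11,18)]:
  edge (0,23)–(1,13): crosses AB
  edge (1,13)–(11,18): clear
  edge (11,18)–(0,23): crosses AB
  → BLOCKED
Obstacle 3 [(1,3) (10,1) (2,9)]:
  edge (1,3)–(10,1): clear
  edge (10,1)–(2,9): clear
  edge (2,9)–(1,3): clear
  midpoint (9/2,21) outside
  → clear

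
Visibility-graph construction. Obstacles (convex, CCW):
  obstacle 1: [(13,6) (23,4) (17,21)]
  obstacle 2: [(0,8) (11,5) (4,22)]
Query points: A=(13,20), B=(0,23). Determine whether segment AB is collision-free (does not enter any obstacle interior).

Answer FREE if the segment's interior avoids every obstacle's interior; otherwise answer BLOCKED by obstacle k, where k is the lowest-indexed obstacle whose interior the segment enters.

FREE

Obstacle 1 [(13,6) (23,4) (17,21)]:
  edge (13,6)–(23,4): clear
  edge (23,4)–(17,21): clear
  edge (17,21)–(13,6): clear
  midpoint (13/2,43/2) outside
  → clear
Obstacle 2 [(0,8) (11,5) (4,22)]:
  edge (0,8)–(11,5): clear
  edge (11,5)–(4,22): clear
  edge (4,22)–(0,8): clear
  midpoint (13/2,43/2) outside
  → clear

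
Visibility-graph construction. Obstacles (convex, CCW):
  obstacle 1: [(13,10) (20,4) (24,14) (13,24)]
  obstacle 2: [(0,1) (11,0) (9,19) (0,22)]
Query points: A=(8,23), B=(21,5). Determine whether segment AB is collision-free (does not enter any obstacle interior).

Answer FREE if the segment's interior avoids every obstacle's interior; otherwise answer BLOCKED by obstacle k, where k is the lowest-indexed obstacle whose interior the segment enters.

Obstacle 1 [(13,10) (20,4) (24,14) (13,24)]:
  edge (13,10)–(20,4): clear
  edge (20,4)–(24,14): crosses AB
  edge (24,14)–(13,24): clear
  edge (13,24)–(13,10): crosses AB
  → BLOCKED
Obstacle 2 [(0,1) (11,0) (9,19) (0,22)]:
  edge (0,1)–(11,0): clear
  edge (11,0)–(9,19): clear
  edge (9,19)–(0,22): clear
  edge (0,22)–(0,1): clear
  midpoint (29/2,14) outside
  → clear

BLOCKED by obstacle 1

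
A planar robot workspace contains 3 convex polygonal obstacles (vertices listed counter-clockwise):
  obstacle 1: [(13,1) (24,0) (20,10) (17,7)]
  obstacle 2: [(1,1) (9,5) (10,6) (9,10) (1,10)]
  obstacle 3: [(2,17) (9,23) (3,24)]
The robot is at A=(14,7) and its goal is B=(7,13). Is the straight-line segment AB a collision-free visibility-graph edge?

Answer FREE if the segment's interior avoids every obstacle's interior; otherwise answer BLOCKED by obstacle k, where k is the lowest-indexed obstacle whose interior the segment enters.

FREE

Obstacle 1 [(13,1) (24,0) (20,10) (17,7)]:
  edge (13,1)–(24,0): clear
  edge (24,0)–(20,10): clear
  edge (20,10)–(17,7): clear
  edge (17,7)–(13,1): clear
  midpoint (21/2,10) outside
  → clear
Obstacle 2 [(1,1) (9,5) (10,6) (9,10) (1,10)]:
  edge (1,1)–(9,5): clear
  edge (9,5)–(10,6): clear
  edge (10,6)–(9,10): clear
  edge (9,10)–(1,10): clear
  edge (1,10)–(1,1): clear
  midpoint (21/2,10) outside
  → clear
Obstacle 3 [(2,17) (9,23) (3,24)]:
  edge (2,17)–(9,23): clear
  edge (9,23)–(3,24): clear
  edge (3,24)–(2,17): clear
  midpoint (21/2,10) outside
  → clear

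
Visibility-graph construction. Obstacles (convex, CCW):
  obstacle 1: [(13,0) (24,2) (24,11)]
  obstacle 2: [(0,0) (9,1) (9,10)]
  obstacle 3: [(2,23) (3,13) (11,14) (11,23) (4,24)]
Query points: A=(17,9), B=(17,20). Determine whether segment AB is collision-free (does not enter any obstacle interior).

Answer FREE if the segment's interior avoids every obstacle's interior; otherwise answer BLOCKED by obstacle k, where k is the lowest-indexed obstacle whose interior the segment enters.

Obstacle 1 [(13,0) (24,2) (24,11)]:
  edge (13,0)–(24,2): clear
  edge (24,2)–(24,11): clear
  edge (24,11)–(13,0): clear
  midpoint (17,29/2) outside
  → clear
Obstacle 2 [(0,0) (9,1) (9,10)]:
  edge (0,0)–(9,1): clear
  edge (9,1)–(9,10): clear
  edge (9,10)–(0,0): clear
  midpoint (17,29/2) outside
  → clear
Obstacle 3 [(2,23) (3,13) (11,14) (11,23) (4,24)]:
  edge (2,23)–(3,13): clear
  edge (3,13)–(11,14): clear
  edge (11,14)–(11,23): clear
  edge (11,23)–(4,24): clear
  edge (4,24)–(2,23): clear
  midpoint (17,29/2) outside
  → clear

FREE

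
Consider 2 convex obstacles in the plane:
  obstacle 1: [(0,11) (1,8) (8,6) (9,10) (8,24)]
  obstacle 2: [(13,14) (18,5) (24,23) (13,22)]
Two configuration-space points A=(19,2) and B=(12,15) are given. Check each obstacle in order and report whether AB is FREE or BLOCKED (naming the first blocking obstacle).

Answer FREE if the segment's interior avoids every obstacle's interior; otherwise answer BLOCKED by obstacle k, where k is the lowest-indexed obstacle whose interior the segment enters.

Obstacle 1 [(0,11) (1,8) (8,6) (9,10) (8,24)]:
  edge (0,11)–(1,8): clear
  edge (1,8)–(8,6): clear
  edge (8,6)–(9,10): clear
  edge (9,10)–(8,24): clear
  edge (8,24)–(0,11): clear
  midpoint (31/2,17/2) outside
  → clear
Obstacle 2 [(13,14) (18,5) (24,23) (13,22)]:
  edge (13,14)–(18,5): clear
  edge (18,5)–(24,23): clear
  edge (24,23)–(13,22): clear
  edge (13,22)–(13,14): clear
  midpoint (31/2,17/2) outside
  → clear

FREE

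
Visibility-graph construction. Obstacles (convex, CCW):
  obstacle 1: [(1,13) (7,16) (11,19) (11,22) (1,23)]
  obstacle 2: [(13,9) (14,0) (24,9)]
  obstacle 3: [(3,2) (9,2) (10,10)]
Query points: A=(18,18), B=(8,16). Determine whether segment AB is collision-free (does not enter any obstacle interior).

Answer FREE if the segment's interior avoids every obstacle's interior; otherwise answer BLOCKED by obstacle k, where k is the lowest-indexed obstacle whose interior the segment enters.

FREE

Obstacle 1 [(1,13) (7,16) (11,19) (11,22) (1,23)]:
  edge (1,13)–(7,16): clear
  edge (7,16)–(11,19): clear
  edge (11,19)–(11,22): clear
  edge (11,22)–(1,23): clear
  edge (1,23)–(1,13): clear
  midpoint (13,17) outside
  → clear
Obstacle 2 [(13,9) (14,0) (24,9)]:
  edge (13,9)–(14,0): clear
  edge (14,0)–(24,9): clear
  edge (24,9)–(13,9): clear
  midpoint (13,17) outside
  → clear
Obstacle 3 [(3,2) (9,2) (10,10)]:
  edge (3,2)–(9,2): clear
  edge (9,2)–(10,10): clear
  edge (10,10)–(3,2): clear
  midpoint (13,17) outside
  → clear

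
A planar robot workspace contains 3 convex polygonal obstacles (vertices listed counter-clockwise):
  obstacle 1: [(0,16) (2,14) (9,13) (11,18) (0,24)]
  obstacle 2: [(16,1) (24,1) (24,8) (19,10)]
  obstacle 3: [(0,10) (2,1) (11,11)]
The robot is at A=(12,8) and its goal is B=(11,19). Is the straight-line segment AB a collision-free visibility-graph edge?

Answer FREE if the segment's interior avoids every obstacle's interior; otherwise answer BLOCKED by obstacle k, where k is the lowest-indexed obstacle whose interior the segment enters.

Obstacle 1 [(0,16) (2,14) (9,13) (11,18) (0,24)]:
  edge (0,16)–(2,14): clear
  edge (2,14)–(9,13): clear
  edge (9,13)–(11,18): clear
  edge (11,18)–(0,24): clear
  edge (0,24)–(0,16): clear
  midpoint (23/2,27/2) outside
  → clear
Obstacle 2 [(16,1) (24,1) (24,8) (19,10)]:
  edge (16,1)–(24,1): clear
  edge (24,1)–(24,8): clear
  edge (24,8)–(19,10): clear
  edge (19,10)–(16,1): clear
  midpoint (23/2,27/2) outside
  → clear
Obstacle 3 [(0,10) (2,1) (11,11)]:
  edge (0,10)–(2,1): clear
  edge (2,1)–(11,11): clear
  edge (11,11)–(0,10): clear
  midpoint (23/2,27/2) outside
  → clear

FREE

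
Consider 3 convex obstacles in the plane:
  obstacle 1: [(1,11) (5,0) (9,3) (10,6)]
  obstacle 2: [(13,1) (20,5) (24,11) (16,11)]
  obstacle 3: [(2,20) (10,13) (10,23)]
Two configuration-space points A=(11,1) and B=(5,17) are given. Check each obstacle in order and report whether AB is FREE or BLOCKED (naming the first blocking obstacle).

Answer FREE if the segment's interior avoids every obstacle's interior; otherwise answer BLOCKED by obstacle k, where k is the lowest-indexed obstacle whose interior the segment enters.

Obstacle 1 [(1,11) (5,0) (9,3) (10,6)]:
  edge (1,11)–(5,0): clear
  edge (5,0)–(9,3): clear
  edge (9,3)–(10,6): crosses AB
  edge (10,6)–(1,11): crosses AB
  → BLOCKED
Obstacle 2 [(13,1) (20,5) (24,11) (16,11)]:
  edge (13,1)–(20,5): clear
  edge (20,5)–(24,11): clear
  edge (24,11)–(16,11): clear
  edge (16,11)–(13,1): clear
  midpoint (8,9) outside
  → clear
Obstacle 3 [(2,20) (10,13) (10,23)]:
  edge (2,20)–(10,13): clear
  edge (10,13)–(10,23): clear
  edge (10,23)–(2,20): clear
  midpoint (8,9) outside
  → clear

BLOCKED by obstacle 1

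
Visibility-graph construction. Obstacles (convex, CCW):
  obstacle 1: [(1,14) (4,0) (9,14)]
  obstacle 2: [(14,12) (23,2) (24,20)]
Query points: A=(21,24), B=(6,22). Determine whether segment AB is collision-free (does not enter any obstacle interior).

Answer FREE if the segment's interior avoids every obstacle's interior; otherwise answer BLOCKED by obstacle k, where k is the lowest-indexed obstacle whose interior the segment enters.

FREE

Obstacle 1 [(1,14) (4,0) (9,14)]:
  edge (1,14)–(4,0): clear
  edge (4,0)–(9,14): clear
  edge (9,14)–(1,14): clear
  midpoint (27/2,23) outside
  → clear
Obstacle 2 [(14,12) (23,2) (24,20)]:
  edge (14,12)–(23,2): clear
  edge (23,2)–(24,20): clear
  edge (24,20)–(14,12): clear
  midpoint (27/2,23) outside
  → clear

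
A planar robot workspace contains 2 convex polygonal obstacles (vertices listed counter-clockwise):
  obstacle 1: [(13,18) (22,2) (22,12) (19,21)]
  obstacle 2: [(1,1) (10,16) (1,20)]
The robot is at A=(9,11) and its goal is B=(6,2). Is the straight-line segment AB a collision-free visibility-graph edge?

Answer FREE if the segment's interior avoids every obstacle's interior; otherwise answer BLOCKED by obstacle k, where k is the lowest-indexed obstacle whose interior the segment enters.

Obstacle 1 [(13,18) (22,2) (22,12) (19,21)]:
  edge (13,18)–(22,2): clear
  edge (22,2)–(22,12): clear
  edge (22,12)–(19,21): clear
  edge (19,21)–(13,18): clear
  midpoint (15/2,13/2) outside
  → clear
Obstacle 2 [(1,1) (10,16) (1,20)]:
  edge (1,1)–(10,16): clear
  edge (10,16)–(1,20): clear
  edge (1,20)–(1,1): clear
  midpoint (15/2,13/2) outside
  → clear

FREE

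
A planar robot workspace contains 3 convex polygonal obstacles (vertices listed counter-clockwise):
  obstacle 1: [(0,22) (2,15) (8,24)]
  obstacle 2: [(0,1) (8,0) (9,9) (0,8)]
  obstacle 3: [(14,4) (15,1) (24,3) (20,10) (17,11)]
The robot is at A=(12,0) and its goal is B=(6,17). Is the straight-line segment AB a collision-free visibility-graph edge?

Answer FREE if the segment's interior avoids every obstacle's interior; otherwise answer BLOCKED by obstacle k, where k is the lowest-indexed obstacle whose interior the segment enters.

BLOCKED by obstacle 2

Obstacle 1 [(0,22) (2,15) (8,24)]:
  edge (0,22)–(2,15): clear
  edge (2,15)–(8,24): clear
  edge (8,24)–(0,22): clear
  midpoint (9,17/2) outside
  → clear
Obstacle 2 [(0,1) (8,0) (9,9) (0,8)]:
  edge (0,1)–(8,0): clear
  edge (8,0)–(9,9): crosses AB
  edge (9,9)–(0,8): crosses AB
  edge (0,8)–(0,1): clear
  → BLOCKED
Obstacle 3 [(14,4) (15,1) (24,3) (20,10) (17,11)]:
  edge (14,4)–(15,1): clear
  edge (15,1)–(24,3): clear
  edge (24,3)–(20,10): clear
  edge (20,10)–(17,11): clear
  edge (17,11)–(14,4): clear
  midpoint (9,17/2) outside
  → clear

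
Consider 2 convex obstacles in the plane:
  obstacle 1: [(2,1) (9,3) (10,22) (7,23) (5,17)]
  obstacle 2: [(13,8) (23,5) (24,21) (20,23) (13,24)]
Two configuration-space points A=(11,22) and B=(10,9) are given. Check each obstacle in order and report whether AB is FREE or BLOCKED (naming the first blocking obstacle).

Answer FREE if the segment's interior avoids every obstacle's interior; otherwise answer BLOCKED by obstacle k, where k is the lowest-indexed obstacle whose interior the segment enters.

Obstacle 1 [(2,1) (9,3) (10,22) (7,23) (5,17)]:
  edge (2,1)–(9,3): clear
  edge (9,3)–(10,22): clear
  edge (10,22)–(7,23): clear
  edge (7,23)–(5,17): clear
  edge (5,17)–(2,1): clear
  midpoint (21/2,31/2) outside
  → clear
Obstacle 2 [(13,8) (23,5) (24,21) (20,23) (13,24)]:
  edge (13,8)–(23,5): clear
  edge (23,5)–(24,21): clear
  edge (24,21)–(20,23): clear
  edge (20,23)–(13,24): clear
  edge (13,24)–(13,8): clear
  midpoint (21/2,31/2) outside
  → clear

FREE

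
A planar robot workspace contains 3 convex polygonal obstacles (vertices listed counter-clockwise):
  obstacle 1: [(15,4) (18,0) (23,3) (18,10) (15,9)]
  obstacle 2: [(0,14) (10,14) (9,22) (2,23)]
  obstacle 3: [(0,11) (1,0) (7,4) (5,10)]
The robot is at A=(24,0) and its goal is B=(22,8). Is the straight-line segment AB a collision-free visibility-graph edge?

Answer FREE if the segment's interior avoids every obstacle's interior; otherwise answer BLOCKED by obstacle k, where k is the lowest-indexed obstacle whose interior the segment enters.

Obstacle 1 [(15,4) (18,0) (23,3) (18,10) (15,9)]:
  edge (15,4)–(18,0): clear
  edge (18,0)–(23,3): clear
  edge (23,3)–(18,10): clear
  edge (18,10)–(15,9): clear
  edge (15,9)–(15,4): clear
  midpoint (23,4) outside
  → clear
Obstacle 2 [(0,14) (10,14) (9,22) (2,23)]:
  edge (0,14)–(10,14): clear
  edge (10,14)–(9,22): clear
  edge (9,22)–(2,23): clear
  edge (2,23)–(0,14): clear
  midpoint (23,4) outside
  → clear
Obstacle 3 [(0,11) (1,0) (7,4) (5,10)]:
  edge (0,11)–(1,0): clear
  edge (1,0)–(7,4): clear
  edge (7,4)–(5,10): clear
  edge (5,10)–(0,11): clear
  midpoint (23,4) outside
  → clear

FREE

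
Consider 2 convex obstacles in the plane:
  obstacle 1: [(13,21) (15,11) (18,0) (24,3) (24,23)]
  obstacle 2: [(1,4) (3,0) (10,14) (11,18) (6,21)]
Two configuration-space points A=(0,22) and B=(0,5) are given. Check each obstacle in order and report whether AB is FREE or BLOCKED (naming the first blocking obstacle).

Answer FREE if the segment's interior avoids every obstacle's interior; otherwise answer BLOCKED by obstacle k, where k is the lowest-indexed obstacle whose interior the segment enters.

FREE

Obstacle 1 [(13,21) (15,11) (18,0) (24,3) (24,23)]:
  edge (13,21)–(15,11): clear
  edge (15,11)–(18,0): clear
  edge (18,0)–(24,3): clear
  edge (24,3)–(24,23): clear
  edge (24,23)–(13,21): clear
  midpoint (0,27/2) outside
  → clear
Obstacle 2 [(1,4) (3,0) (10,14) (11,18) (6,21)]:
  edge (1,4)–(3,0): clear
  edge (3,0)–(10,14): clear
  edge (10,14)–(11,18): clear
  edge (11,18)–(6,21): clear
  edge (6,21)–(1,4): clear
  midpoint (0,27/2) outside
  → clear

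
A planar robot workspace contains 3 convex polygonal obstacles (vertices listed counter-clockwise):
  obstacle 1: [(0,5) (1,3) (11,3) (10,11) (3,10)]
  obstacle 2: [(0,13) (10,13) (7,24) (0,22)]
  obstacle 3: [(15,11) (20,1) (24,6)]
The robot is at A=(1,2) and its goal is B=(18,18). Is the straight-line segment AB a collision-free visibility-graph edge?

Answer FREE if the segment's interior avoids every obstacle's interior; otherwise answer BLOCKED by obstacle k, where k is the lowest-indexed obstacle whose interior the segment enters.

BLOCKED by obstacle 1

Obstacle 1 [(0,5) (1,3) (11,3) (10,11) (3,10)]:
  edge (0,5)–(1,3): clear
  edge (1,3)–(11,3): crosses AB
  edge (11,3)–(10,11): crosses AB
  edge (10,11)–(3,10): clear
  edge (3,10)–(0,5): clear
  → BLOCKED
Obstacle 2 [(0,13) (10,13) (7,24) (0,22)]:
  edge (0,13)–(10,13): clear
  edge (10,13)–(7,24): clear
  edge (7,24)–(0,22): clear
  edge (0,22)–(0,13): clear
  midpoint (19/2,10) outside
  → clear
Obstacle 3 [(15,11) (20,1) (24,6)]:
  edge (15,11)–(20,1): clear
  edge (20,1)–(24,6): clear
  edge (24,6)–(15,11): clear
  midpoint (19/2,10) outside
  → clear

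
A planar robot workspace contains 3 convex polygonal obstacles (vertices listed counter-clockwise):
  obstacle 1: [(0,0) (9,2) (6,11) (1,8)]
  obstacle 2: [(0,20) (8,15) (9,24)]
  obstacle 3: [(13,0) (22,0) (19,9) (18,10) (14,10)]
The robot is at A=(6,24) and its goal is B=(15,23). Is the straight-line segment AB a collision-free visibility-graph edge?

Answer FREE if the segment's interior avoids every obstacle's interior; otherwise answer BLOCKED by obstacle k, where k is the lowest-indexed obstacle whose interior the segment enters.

BLOCKED by obstacle 2

Obstacle 1 [(0,0) (9,2) (6,11) (1,8)]:
  edge (0,0)–(9,2): clear
  edge (9,2)–(6,11): clear
  edge (6,11)–(1,8): clear
  edge (1,8)–(0,0): clear
  midpoint (21/2,47/2) outside
  → clear
Obstacle 2 [(0,20) (8,15) (9,24)]:
  edge (0,20)–(8,15): clear
  edge (8,15)–(9,24): crosses AB
  edge (9,24)–(0,20): crosses AB
  → BLOCKED
Obstacle 3 [(13,0) (22,0) (19,9) (18,10) (14,10)]:
  edge (13,0)–(22,0): clear
  edge (22,0)–(19,9): clear
  edge (19,9)–(18,10): clear
  edge (18,10)–(14,10): clear
  edge (14,10)–(13,0): clear
  midpoint (21/2,47/2) outside
  → clear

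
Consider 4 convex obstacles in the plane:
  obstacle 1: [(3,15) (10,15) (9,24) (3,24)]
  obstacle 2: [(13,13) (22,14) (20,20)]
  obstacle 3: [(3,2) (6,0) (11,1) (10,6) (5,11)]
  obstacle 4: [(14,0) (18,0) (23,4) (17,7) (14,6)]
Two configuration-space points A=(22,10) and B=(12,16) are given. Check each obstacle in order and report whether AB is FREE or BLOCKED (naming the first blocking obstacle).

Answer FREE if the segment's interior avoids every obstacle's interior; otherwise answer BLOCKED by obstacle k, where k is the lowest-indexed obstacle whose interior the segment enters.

Obstacle 1 [(3,15) (10,15) (9,24) (3,24)]:
  edge (3,15)–(10,15): clear
  edge (10,15)–(9,24): clear
  edge (9,24)–(3,24): clear
  edge (3,24)–(3,15): clear
  midpoint (17,13) outside
  → clear
Obstacle 2 [(13,13) (22,14) (20,20)]:
  edge (13,13)–(22,14): crosses AB
  edge (22,14)–(20,20): clear
  edge (20,20)–(13,13): crosses AB
  → BLOCKED
Obstacle 3 [(3,2) (6,0) (11,1) (10,6) (5,11)]:
  edge (3,2)–(6,0): clear
  edge (6,0)–(11,1): clear
  edge (11,1)–(10,6): clear
  edge (10,6)–(5,11): clear
  edge (5,11)–(3,2): clear
  midpoint (17,13) outside
  → clear
Obstacle 4 [(14,0) (18,0) (23,4) (17,7) (14,6)]:
  edge (14,0)–(18,0): clear
  edge (18,0)–(23,4): clear
  edge (23,4)–(17,7): clear
  edge (17,7)–(14,6): clear
  edge (14,6)–(14,0): clear
  midpoint (17,13) outside
  → clear

BLOCKED by obstacle 2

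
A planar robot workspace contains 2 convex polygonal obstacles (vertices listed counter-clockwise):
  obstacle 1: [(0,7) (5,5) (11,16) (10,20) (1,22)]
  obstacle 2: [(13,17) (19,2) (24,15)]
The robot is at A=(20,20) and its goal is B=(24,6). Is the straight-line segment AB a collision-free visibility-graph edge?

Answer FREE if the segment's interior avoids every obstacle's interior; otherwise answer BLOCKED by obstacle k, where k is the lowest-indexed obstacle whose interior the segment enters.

BLOCKED by obstacle 2

Obstacle 1 [(0,7) (5,5) (11,16) (10,20) (1,22)]:
  edge (0,7)–(5,5): clear
  edge (5,5)–(11,16): clear
  edge (11,16)–(10,20): clear
  edge (10,20)–(1,22): clear
  edge (1,22)–(0,7): clear
  midpoint (22,13) outside
  → clear
Obstacle 2 [(13,17) (19,2) (24,15)]:
  edge (13,17)–(19,2): clear
  edge (19,2)–(24,15): crosses AB
  edge (24,15)–(13,17): crosses AB
  → BLOCKED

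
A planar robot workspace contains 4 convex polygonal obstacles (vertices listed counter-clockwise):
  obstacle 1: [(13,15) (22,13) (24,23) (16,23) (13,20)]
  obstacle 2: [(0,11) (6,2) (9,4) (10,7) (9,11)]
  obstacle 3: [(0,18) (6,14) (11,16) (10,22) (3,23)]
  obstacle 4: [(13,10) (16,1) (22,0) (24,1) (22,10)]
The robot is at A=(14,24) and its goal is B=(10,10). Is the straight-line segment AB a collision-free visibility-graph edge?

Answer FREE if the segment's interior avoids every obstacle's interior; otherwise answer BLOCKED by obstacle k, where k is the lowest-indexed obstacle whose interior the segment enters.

FREE

Obstacle 1 [(13,15) (22,13) (24,23) (16,23) (13,20)]:
  edge (13,15)–(22,13): clear
  edge (22,13)–(24,23): clear
  edge (24,23)–(16,23): clear
  edge (16,23)–(13,20): clear
  edge (13,20)–(13,15): clear
  midpoint (12,17) outside
  → clear
Obstacle 2 [(0,11) (6,2) (9,4) (10,7) (9,11)]:
  edge (0,11)–(6,2): clear
  edge (6,2)–(9,4): clear
  edge (9,4)–(10,7): clear
  edge (10,7)–(9,11): clear
  edge (9,11)–(0,11): clear
  midpoint (12,17) outside
  → clear
Obstacle 3 [(0,18) (6,14) (11,16) (10,22) (3,23)]:
  edge (0,18)–(6,14): clear
  edge (6,14)–(11,16): clear
  edge (11,16)–(10,22): clear
  edge (10,22)–(3,23): clear
  edge (3,23)–(0,18): clear
  midpoint (12,17) outside
  → clear
Obstacle 4 [(13,10) (16,1) (22,0) (24,1) (22,10)]:
  edge (13,10)–(16,1): clear
  edge (16,1)–(22,0): clear
  edge (22,0)–(24,1): clear
  edge (24,1)–(22,10): clear
  edge (22,10)–(13,10): clear
  midpoint (12,17) outside
  → clear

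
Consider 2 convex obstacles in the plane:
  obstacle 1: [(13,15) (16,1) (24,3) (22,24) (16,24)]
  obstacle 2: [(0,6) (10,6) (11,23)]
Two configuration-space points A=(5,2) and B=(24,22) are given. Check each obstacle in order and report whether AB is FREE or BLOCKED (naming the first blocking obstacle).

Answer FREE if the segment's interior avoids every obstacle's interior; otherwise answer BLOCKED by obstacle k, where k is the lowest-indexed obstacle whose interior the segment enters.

Obstacle 1 [(13,15) (16,1) (24,3) (22,24) (16,24)]:
  edge (13,15)–(16,1): crosses AB
  edge (16,1)–(24,3): clear
  edge (24,3)–(22,24): crosses AB
  edge (22,24)–(16,24): clear
  edge (16,24)–(13,15): clear
  → BLOCKED
Obstacle 2 [(0,6) (10,6) (11,23)]:
  edge (0,6)–(10,6): crosses AB
  edge (10,6)–(11,23): crosses AB
  edge (11,23)–(0,6): clear
  → BLOCKED

BLOCKED by obstacle 1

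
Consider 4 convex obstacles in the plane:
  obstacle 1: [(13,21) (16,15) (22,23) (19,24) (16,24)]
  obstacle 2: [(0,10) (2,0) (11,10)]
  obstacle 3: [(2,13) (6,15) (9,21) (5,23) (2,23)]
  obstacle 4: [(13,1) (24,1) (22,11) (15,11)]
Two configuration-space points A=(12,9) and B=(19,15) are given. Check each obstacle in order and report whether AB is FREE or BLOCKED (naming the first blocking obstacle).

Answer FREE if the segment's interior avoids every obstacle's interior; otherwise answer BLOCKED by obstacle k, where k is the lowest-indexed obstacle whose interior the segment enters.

FREE

Obstacle 1 [(13,21) (16,15) (22,23) (19,24) (16,24)]:
  edge (13,21)–(16,15): clear
  edge (16,15)–(22,23): clear
  edge (22,23)–(19,24): clear
  edge (19,24)–(16,24): clear
  edge (16,24)–(13,21): clear
  midpoint (31/2,12) outside
  → clear
Obstacle 2 [(0,10) (2,0) (11,10)]:
  edge (0,10)–(2,0): clear
  edge (2,0)–(11,10): clear
  edge (11,10)–(0,10): clear
  midpoint (31/2,12) outside
  → clear
Obstacle 3 [(2,13) (6,15) (9,21) (5,23) (2,23)]:
  edge (2,13)–(6,15): clear
  edge (6,15)–(9,21): clear
  edge (9,21)–(5,23): clear
  edge (5,23)–(2,23): clear
  edge (2,23)–(2,13): clear
  midpoint (31/2,12) outside
  → clear
Obstacle 4 [(13,1) (24,1) (22,11) (15,11)]:
  edge (13,1)–(24,1): clear
  edge (24,1)–(22,11): clear
  edge (22,11)–(15,11): clear
  edge (15,11)–(13,1): clear
  midpoint (31/2,12) outside
  → clear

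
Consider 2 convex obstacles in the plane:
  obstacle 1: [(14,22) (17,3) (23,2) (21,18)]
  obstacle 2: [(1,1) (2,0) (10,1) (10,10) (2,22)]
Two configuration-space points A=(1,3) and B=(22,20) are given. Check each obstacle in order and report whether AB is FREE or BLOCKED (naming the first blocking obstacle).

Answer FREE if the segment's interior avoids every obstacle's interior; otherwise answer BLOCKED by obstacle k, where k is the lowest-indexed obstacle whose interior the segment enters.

BLOCKED by obstacle 1

Obstacle 1 [(14,22) (17,3) (23,2) (21,18)]:
  edge (14,22)–(17,3): crosses AB
  edge (17,3)–(23,2): clear
  edge (23,2)–(21,18): clear
  edge (21,18)–(14,22): crosses AB
  → BLOCKED
Obstacle 2 [(1,1) (2,0) (10,1) (10,10) (2,22)]:
  edge (1,1)–(2,0): clear
  edge (2,0)–(10,1): clear
  edge (10,1)–(10,10): clear
  edge (10,10)–(2,22): crosses AB
  edge (2,22)–(1,1): crosses AB
  → BLOCKED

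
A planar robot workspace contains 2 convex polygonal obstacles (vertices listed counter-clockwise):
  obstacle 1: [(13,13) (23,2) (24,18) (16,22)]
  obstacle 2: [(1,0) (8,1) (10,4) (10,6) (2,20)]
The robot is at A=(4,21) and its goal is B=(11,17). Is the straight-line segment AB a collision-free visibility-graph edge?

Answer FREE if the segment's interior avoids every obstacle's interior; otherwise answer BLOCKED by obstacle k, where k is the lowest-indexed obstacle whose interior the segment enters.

Obstacle 1 [(13,13) (23,2) (24,18) (16,22)]:
  edge (13,13)–(23,2): clear
  edge (23,2)–(24,18): clear
  edge (24,18)–(16,22): clear
  edge (16,22)–(13,13): clear
  midpoint (15/2,19) outside
  → clear
Obstacle 2 [(1,0) (8,1) (10,4) (10,6) (2,20)]:
  edge (1,0)–(8,1): clear
  edge (8,1)–(10,4): clear
  edge (10,4)–(10,6): clear
  edge (10,6)–(2,20): clear
  edge (2,20)–(1,0): clear
  midpoint (15/2,19) outside
  → clear

FREE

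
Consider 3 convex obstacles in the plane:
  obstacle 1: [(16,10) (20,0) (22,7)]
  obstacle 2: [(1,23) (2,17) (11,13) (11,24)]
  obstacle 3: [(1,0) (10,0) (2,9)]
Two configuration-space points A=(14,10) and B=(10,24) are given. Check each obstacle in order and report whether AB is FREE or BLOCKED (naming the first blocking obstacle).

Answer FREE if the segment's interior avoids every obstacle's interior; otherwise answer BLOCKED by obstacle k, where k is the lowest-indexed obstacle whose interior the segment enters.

BLOCKED by obstacle 2

Obstacle 1 [(16,10) (20,0) (22,7)]:
  edge (16,10)–(20,0): clear
  edge (20,0)–(22,7): clear
  edge (22,7)–(16,10): clear
  midpoint (12,17) outside
  → clear
Obstacle 2 [(1,23) (2,17) (11,13) (11,24)]:
  edge (1,23)–(2,17): clear
  edge (2,17)–(11,13): clear
  edge (11,13)–(11,24): crosses AB
  edge (11,24)–(1,23): crosses AB
  → BLOCKED
Obstacle 3 [(1,0) (10,0) (2,9)]:
  edge (1,0)–(10,0): clear
  edge (10,0)–(2,9): clear
  edge (2,9)–(1,0): clear
  midpoint (12,17) outside
  → clear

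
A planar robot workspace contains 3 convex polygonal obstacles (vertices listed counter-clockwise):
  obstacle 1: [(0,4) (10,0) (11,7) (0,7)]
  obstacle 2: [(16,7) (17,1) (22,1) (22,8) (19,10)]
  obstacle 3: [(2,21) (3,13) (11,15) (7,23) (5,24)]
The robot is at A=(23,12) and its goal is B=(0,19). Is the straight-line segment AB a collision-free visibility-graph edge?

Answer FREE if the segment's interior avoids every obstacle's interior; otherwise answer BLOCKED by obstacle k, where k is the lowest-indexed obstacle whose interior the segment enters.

BLOCKED by obstacle 3

Obstacle 1 [(0,4) (10,0) (11,7) (0,7)]:
  edge (0,4)–(10,0): clear
  edge (10,0)–(11,7): clear
  edge (11,7)–(0,7): clear
  edge (0,7)–(0,4): clear
  midpoint (23/2,31/2) outside
  → clear
Obstacle 2 [(16,7) (17,1) (22,1) (22,8) (19,10)]:
  edge (16,7)–(17,1): clear
  edge (17,1)–(22,1): clear
  edge (22,1)–(22,8): clear
  edge (22,8)–(19,10): clear
  edge (19,10)–(16,7): clear
  midpoint (23/2,31/2) outside
  → clear
Obstacle 3 [(2,21) (3,13) (11,15) (7,23) (5,24)]:
  edge (2,21)–(3,13): crosses AB
  edge (3,13)–(11,15): clear
  edge (11,15)–(7,23): crosses AB
  edge (7,23)–(5,24): clear
  edge (5,24)–(2,21): clear
  → BLOCKED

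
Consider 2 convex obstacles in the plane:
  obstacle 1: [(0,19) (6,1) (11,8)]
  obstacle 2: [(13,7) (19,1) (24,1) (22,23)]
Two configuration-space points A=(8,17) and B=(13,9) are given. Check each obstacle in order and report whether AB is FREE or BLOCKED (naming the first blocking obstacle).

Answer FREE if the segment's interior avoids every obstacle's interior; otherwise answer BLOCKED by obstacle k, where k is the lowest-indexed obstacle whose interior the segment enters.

Obstacle 1 [(0,19) (6,1) (11,8)]:
  edge (0,19)–(6,1): clear
  edge (6,1)–(11,8): clear
  edge (11,8)–(0,19): clear
  midpoint (21/2,13) outside
  → clear
Obstacle 2 [(13,7) (19,1) (24,1) (22,23)]:
  edge (13,7)–(19,1): clear
  edge (19,1)–(24,1): clear
  edge (24,1)–(22,23): clear
  edge (22,23)–(13,7): clear
  midpoint (21/2,13) outside
  → clear

FREE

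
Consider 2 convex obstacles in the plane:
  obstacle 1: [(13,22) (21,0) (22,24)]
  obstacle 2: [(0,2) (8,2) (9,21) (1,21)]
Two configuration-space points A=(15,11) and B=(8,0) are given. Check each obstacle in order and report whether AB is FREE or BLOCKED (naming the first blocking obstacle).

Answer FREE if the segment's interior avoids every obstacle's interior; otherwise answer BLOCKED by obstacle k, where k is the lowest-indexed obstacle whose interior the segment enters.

Obstacle 1 [(13,22) (21,0) (22,24)]:
  edge (13,22)–(21,0): clear
  edge (21,0)–(22,24): clear
  edge (22,24)–(13,22): clear
  midpoint (23/2,11/2) outside
  → clear
Obstacle 2 [(0,2) (8,2) (9,21) (1,21)]:
  edge (0,2)–(8,2): clear
  edge (8,2)–(9,21): clear
  edge (9,21)–(1,21): clear
  edge (1,21)–(0,2): clear
  midpoint (23/2,11/2) outside
  → clear

FREE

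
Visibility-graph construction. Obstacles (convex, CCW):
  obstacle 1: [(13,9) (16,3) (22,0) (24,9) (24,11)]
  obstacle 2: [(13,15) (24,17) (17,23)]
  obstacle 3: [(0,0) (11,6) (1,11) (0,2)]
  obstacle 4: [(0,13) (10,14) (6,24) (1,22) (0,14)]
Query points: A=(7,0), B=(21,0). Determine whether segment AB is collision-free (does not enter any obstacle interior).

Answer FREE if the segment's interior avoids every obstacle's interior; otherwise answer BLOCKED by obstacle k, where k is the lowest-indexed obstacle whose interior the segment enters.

Obstacle 1 [(13,9) (16,3) (22,0) (24,9) (24,11)]:
  edge (13,9)–(16,3): clear
  edge (16,3)–(22,0): clear
  edge (22,0)–(24,9): clear
  edge (24,9)–(24,11): clear
  edge (24,11)–(13,9): clear
  midpoint (14,0) outside
  → clear
Obstacle 2 [(13,15) (24,17) (17,23)]:
  edge (13,15)–(24,17): clear
  edge (24,17)–(17,23): clear
  edge (17,23)–(13,15): clear
  midpoint (14,0) outside
  → clear
Obstacle 3 [(0,0) (11,6) (1,11) (0,2)]:
  edge (0,0)–(11,6): clear
  edge (11,6)–(1,11): clear
  edge (1,11)–(0,2): clear
  edge (0,2)–(0,0): clear
  midpoint (14,0) outside
  → clear
Obstacle 4 [(0,13) (10,14) (6,24) (1,22) (0,14)]:
  edge (0,13)–(10,14): clear
  edge (10,14)–(6,24): clear
  edge (6,24)–(1,22): clear
  edge (1,22)–(0,14): clear
  edge (0,14)–(0,13): clear
  midpoint (14,0) outside
  → clear

FREE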